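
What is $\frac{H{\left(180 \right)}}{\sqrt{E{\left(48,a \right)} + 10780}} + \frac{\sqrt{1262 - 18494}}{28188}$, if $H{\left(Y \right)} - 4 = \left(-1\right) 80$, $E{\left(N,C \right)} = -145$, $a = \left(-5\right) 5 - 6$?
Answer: $- \frac{76 \sqrt{10635}}{10635} + \frac{i \sqrt{1077}}{7047} \approx -0.73696 + 0.004657 i$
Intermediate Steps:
$a = -31$ ($a = -25 - 6 = -31$)
$H{\left(Y \right)} = -76$ ($H{\left(Y \right)} = 4 - 80 = -76$)
$\frac{H{\left(180 \right)}}{\sqrt{E{\left(48,a \right)} + 10780}} + \frac{\sqrt{1262 - 18494}}{28188} = - \frac{76}{\sqrt{-145 + 10780}} + \frac{\sqrt{1262 - 18494}}{28188} = - \frac{76}{\sqrt{10635}} + \sqrt{-17232} \cdot \frac{1}{28188} = - 76 \frac{\sqrt{10635}}{10635} + 4 i \sqrt{1077} \cdot \frac{1}{28188} = - \frac{76 \sqrt{10635}}{10635} + \frac{i \sqrt{1077}}{7047}$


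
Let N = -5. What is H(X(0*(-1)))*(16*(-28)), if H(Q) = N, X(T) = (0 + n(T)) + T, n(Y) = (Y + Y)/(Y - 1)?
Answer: 2240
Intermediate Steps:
n(Y) = 2*Y/(-1 + Y) (n(Y) = (2*Y)/(-1 + Y) = 2*Y/(-1 + Y))
X(T) = T + 2*T/(-1 + T) (X(T) = (0 + 2*T/(-1 + T)) + T = 2*T/(-1 + T) + T = T + 2*T/(-1 + T))
H(Q) = -5
H(X(0*(-1)))*(16*(-28)) = -80*(-28) = -5*(-448) = 2240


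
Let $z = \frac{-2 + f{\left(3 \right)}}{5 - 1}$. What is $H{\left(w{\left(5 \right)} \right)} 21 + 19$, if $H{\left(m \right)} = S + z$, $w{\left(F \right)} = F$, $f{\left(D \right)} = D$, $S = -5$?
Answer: $- \frac{323}{4} \approx -80.75$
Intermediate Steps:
$z = \frac{1}{4}$ ($z = \frac{-2 + 3}{5 - 1} = 1 \cdot \frac{1}{4} = \frac{1}{4} \approx 0.25$)
$H{\left(m \right)} = - \frac{19}{4}$ ($H{\left(m \right)} = -5 + \frac{1}{4} = - \frac{19}{4}$)
$H{\left(w{\left(5 \right)} \right)} 21 + 19 = \left(- \frac{19}{4}\right) 21 + 19 = - \frac{399}{4} + 19 = - \frac{323}{4}$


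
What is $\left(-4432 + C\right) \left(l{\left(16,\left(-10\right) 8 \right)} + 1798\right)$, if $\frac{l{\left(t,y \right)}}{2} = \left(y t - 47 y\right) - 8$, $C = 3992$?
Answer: $-2966480$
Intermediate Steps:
$l{\left(t,y \right)} = -16 - 94 y + 2 t y$ ($l{\left(t,y \right)} = 2 \left(\left(y t - 47 y\right) - 8\right) = 2 \left(\left(t y - 47 y\right) - 8\right) = 2 \left(\left(- 47 y + t y\right) - 8\right) = 2 \left(-8 - 47 y + t y\right) = -16 - 94 y + 2 t y$)
$\left(-4432 + C\right) \left(l{\left(16,\left(-10\right) 8 \right)} + 1798\right) = \left(-4432 + 3992\right) \left(\left(-16 - 94 \left(\left(-10\right) 8\right) + 2 \cdot 16 \left(\left(-10\right) 8\right)\right) + 1798\right) = - 440 \left(\left(-16 - -7520 + 2 \cdot 16 \left(-80\right)\right) + 1798\right) = - 440 \left(\left(-16 + 7520 - 2560\right) + 1798\right) = - 440 \left(4944 + 1798\right) = \left(-440\right) 6742 = -2966480$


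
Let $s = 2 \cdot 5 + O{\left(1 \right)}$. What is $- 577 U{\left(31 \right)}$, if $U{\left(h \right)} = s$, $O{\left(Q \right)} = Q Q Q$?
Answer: $-6347$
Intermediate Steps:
$O{\left(Q \right)} = Q^{3}$ ($O{\left(Q \right)} = Q^{2} Q = Q^{3}$)
$s = 11$ ($s = 2 \cdot 5 + 1^{3} = 10 + 1 = 11$)
$U{\left(h \right)} = 11$
$- 577 U{\left(31 \right)} = \left(-577\right) 11 = -6347$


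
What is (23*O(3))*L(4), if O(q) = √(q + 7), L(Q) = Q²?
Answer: 368*√10 ≈ 1163.7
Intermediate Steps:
O(q) = √(7 + q)
(23*O(3))*L(4) = (23*√(7 + 3))*4² = (23*√10)*16 = 368*√10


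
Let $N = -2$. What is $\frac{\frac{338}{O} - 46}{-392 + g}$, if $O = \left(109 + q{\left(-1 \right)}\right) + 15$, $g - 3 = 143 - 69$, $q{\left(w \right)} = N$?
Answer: $\frac{293}{2135} \approx 0.13724$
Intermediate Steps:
$q{\left(w \right)} = -2$
$g = 77$ ($g = 3 + \left(143 - 69\right) = 3 + 74 = 77$)
$O = 122$ ($O = \left(109 - 2\right) + 15 = 107 + 15 = 122$)
$\frac{\frac{338}{O} - 46}{-392 + g} = \frac{\frac{338}{122} - 46}{-392 + 77} = \frac{338 \cdot \frac{1}{122} - 46}{-315} = \left(\frac{169}{61} - 46\right) \left(- \frac{1}{315}\right) = \left(- \frac{2637}{61}\right) \left(- \frac{1}{315}\right) = \frac{293}{2135}$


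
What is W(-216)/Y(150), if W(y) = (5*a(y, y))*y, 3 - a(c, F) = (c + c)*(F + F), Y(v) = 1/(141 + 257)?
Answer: 80217170640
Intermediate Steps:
Y(v) = 1/398
a(c, F) = 3 - 4*F*c (a(c, F) = 3 - (c + c)*(F + F) = 3 - 2*c*2*F = 3 - 4*F*c)
W(y) = y*(15 - 20*y²) (W(y) = (5*(3 - 4*y*y))*y = (5*(3 - 4*y²))*y = (15 - 20*y²)*y = y*(15 - 20*y²))
W(-216)/Y(150) = (-20*(-216)³ + 15*(-216))/(1/398) = (-20*(-10077696) - 3240)*398 = (201553920 - 3240)*398 = 201550680*398 = 80217170640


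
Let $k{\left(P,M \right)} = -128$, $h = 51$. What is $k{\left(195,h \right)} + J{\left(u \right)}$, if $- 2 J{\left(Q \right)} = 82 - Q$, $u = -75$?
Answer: $- \frac{413}{2} \approx -206.5$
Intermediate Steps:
$J{\left(Q \right)} = -41 + \frac{Q}{2}$ ($J{\left(Q \right)} = - \frac{82 - Q}{2} = -41 + \frac{Q}{2}$)
$k{\left(195,h \right)} + J{\left(u \right)} = -128 + \left(-41 + \frac{1}{2} \left(-75\right)\right) = -128 - \frac{157}{2} = - \frac{413}{2}$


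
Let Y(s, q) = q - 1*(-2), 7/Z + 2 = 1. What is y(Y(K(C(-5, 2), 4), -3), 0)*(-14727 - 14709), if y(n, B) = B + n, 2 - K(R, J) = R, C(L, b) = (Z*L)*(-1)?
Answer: 29436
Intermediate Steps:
Z = -7 (Z = 7/(-2 + 1) = 7/(-1) = 7*(-1) = -7)
C(L, b) = 7*L (C(L, b) = -7*L*(-1) = 7*L)
K(R, J) = 2 - R
Y(s, q) = 2 + q (Y(s, q) = q + 2 = 2 + q)
y(Y(K(C(-5, 2), 4), -3), 0)*(-14727 - 14709) = (0 + (2 - 3))*(-14727 - 14709) = (0 - 1)*(-29436) = -1*(-29436) = 29436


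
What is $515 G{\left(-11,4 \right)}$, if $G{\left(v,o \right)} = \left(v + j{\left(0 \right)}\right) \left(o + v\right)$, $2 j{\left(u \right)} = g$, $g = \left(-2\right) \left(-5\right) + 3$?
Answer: $\frac{32445}{2} \approx 16223.0$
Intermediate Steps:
$g = 13$ ($g = 10 + 3 = 13$)
$j{\left(u \right)} = \frac{13}{2}$ ($j{\left(u \right)} = \frac{1}{2} \cdot 13 = \frac{13}{2}$)
$G{\left(v,o \right)} = \left(\frac{13}{2} + v\right) \left(o + v\right)$ ($G{\left(v,o \right)} = \left(v + \frac{13}{2}\right) \left(o + v\right) = \left(\frac{13}{2} + v\right) \left(o + v\right)$)
$515 G{\left(-11,4 \right)} = 515 \left(\left(-11\right)^{2} + \frac{13}{2} \cdot 4 + \frac{13}{2} \left(-11\right) + 4 \left(-11\right)\right) = 515 \left(121 + 26 - \frac{143}{2} - 44\right) = 515 \cdot \frac{63}{2} = \frac{32445}{2}$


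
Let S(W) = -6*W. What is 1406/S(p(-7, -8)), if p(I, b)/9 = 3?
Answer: -703/81 ≈ -8.6790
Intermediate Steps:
p(I, b) = 27 (p(I, b) = 9*3 = 27)
1406/S(p(-7, -8)) = 1406/((-6*27)) = 1406/(-162) = 1406*(-1/162) = -703/81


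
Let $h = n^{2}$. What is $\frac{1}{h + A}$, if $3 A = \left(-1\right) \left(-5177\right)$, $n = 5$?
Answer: $\frac{3}{5252} \approx 0.00057121$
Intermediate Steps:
$h = 25$ ($h = 5^{2} = 25$)
$A = \frac{5177}{3}$ ($A = \frac{\left(-1\right) \left(-5177\right)}{3} = \frac{1}{3} \cdot 5177 = \frac{5177}{3} \approx 1725.7$)
$\frac{1}{h + A} = \frac{1}{25 + \frac{5177}{3}} = \frac{1}{\frac{5252}{3}} = \frac{3}{5252}$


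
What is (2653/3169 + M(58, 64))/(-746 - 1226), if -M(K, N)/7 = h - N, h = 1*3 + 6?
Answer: -611359/3124634 ≈ -0.19566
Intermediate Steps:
h = 9 (h = 3 + 6 = 9)
M(K, N) = -63 + 7*N (M(K, N) = -7*(9 - N) = -63 + 7*N)
(2653/3169 + M(58, 64))/(-746 - 1226) = (2653/3169 + (-63 + 7*64))/(-746 - 1226) = (2653*(1/3169) + (-63 + 448))/(-1972) = (2653/3169 + 385)*(-1/1972) = (1222718/3169)*(-1/1972) = -611359/3124634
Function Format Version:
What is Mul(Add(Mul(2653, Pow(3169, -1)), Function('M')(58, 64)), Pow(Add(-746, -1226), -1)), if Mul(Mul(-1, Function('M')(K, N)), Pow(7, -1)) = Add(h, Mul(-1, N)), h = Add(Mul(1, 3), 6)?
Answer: Rational(-611359, 3124634) ≈ -0.19566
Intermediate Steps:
h = 9 (h = Add(3, 6) = 9)
Function('M')(K, N) = Add(-63, Mul(7, N)) (Function('M')(K, N) = Mul(-7, Add(9, Mul(-1, N))) = Add(-63, Mul(7, N)))
Mul(Add(Mul(2653, Pow(3169, -1)), Function('M')(58, 64)), Pow(Add(-746, -1226), -1)) = Mul(Add(Mul(2653, Pow(3169, -1)), Add(-63, Mul(7, 64))), Pow(Add(-746, -1226), -1)) = Mul(Add(Mul(2653, Rational(1, 3169)), Add(-63, 448)), Pow(-1972, -1)) = Mul(Add(Rational(2653, 3169), 385), Rational(-1, 1972)) = Mul(Rational(1222718, 3169), Rational(-1, 1972)) = Rational(-611359, 3124634)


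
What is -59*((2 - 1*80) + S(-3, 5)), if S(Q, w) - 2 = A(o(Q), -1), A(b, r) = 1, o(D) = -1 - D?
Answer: 4425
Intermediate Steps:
S(Q, w) = 3 (S(Q, w) = 2 + 1 = 3)
-59*((2 - 1*80) + S(-3, 5)) = -59*((2 - 1*80) + 3) = -59*((2 - 80) + 3) = -59*(-78 + 3) = -59*(-75) = 4425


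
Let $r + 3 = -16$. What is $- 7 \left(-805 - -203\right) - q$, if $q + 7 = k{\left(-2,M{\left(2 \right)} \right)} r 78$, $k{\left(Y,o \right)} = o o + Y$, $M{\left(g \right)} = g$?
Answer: $7185$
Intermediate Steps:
$r = -19$ ($r = -3 - 16 = -19$)
$k{\left(Y,o \right)} = Y + o^{2}$ ($k{\left(Y,o \right)} = o^{2} + Y = Y + o^{2}$)
$q = -2971$ ($q = -7 + \left(-2 + 2^{2}\right) \left(-19\right) 78 = -7 + \left(-2 + 4\right) \left(-19\right) 78 = -7 + 2 \left(-19\right) 78 = -7 - 2964 = -2971$)
$- 7 \left(-805 - -203\right) - q = - 7 \left(-805 - -203\right) - -2971 = - 7 \left(-805 + 203\right) + 2971 = \left(-7\right) \left(-602\right) + 2971 = 4214 + 2971 = 7185$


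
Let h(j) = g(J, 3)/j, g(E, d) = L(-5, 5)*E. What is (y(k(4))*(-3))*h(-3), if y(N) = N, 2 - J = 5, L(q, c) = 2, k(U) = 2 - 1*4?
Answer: 12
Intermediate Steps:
k(U) = -2 (k(U) = 2 - 4 = -2)
J = -3 (J = 2 - 1*5 = 2 - 5 = -3)
g(E, d) = 2*E
h(j) = -6/j (h(j) = (2*(-3))/j = -6/j)
(y(k(4))*(-3))*h(-3) = (-2*(-3))*(-6/(-3)) = 6*(-6*(-⅓)) = 6*2 = 12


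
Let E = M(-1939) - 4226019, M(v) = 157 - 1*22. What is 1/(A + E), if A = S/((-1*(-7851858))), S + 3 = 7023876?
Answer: -153958/650608511149 ≈ -2.3664e-7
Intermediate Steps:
M(v) = 135 (M(v) = 157 - 22 = 135)
S = 7023873 (S = -3 + 7023876 = 7023873)
E = -4225884 (E = 135 - 4226019 = -4225884)
A = 137723/153958 (A = 7023873/((-1*(-7851858))) = 7023873/7851858 = 7023873*(1/7851858) = 137723/153958 ≈ 0.89455)
1/(A + E) = 1/(137723/153958 - 4225884) = 1/(-650608511149/153958) = -153958/650608511149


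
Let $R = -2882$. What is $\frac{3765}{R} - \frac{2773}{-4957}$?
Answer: $- \frac{10671319}{14286074} \approx -0.74697$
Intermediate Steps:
$\frac{3765}{R} - \frac{2773}{-4957} = \frac{3765}{-2882} - \frac{2773}{-4957} = 3765 \left(- \frac{1}{2882}\right) - - \frac{2773}{4957} = - \frac{3765}{2882} + \frac{2773}{4957} = - \frac{10671319}{14286074}$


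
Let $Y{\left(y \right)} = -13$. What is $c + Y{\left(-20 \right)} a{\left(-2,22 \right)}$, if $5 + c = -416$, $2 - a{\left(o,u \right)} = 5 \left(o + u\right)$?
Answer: $853$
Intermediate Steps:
$a{\left(o,u \right)} = 2 - 5 o - 5 u$ ($a{\left(o,u \right)} = 2 - 5 \left(o + u\right) = 2 - \left(5 o + 5 u\right) = 2 - 5 o - 5 u$)
$c = -421$ ($c = -5 - 416 = -421$)
$c + Y{\left(-20 \right)} a{\left(-2,22 \right)} = -421 - 13 \left(2 - -10 - 110\right) = -421 - 13 \left(2 + 10 - 110\right) = -421 - -1274 = -421 + 1274 = 853$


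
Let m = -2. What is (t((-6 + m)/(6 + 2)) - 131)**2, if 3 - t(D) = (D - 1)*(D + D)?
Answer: 17424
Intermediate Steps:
t(D) = 3 - 2*D*(-1 + D) (t(D) = 3 - (D - 1)*(D + D) = 3 - (-1 + D)*2*D = 3 - 2*D*(-1 + D))
(t((-6 + m)/(6 + 2)) - 131)**2 = ((3 - 2*(-6 - 2)**2/(6 + 2)**2 + 2*((-6 - 2)/(6 + 2))) - 131)**2 = ((3 - 2*1**2 + 2*(-8/8)) - 131)**2 = ((3 - 2*(-8*1/8)**2 + 2*(-8*1/8)) - 131)**2 = ((3 - 2*(-1)**2 + 2*(-1)) - 131)**2 = ((3 - 2*1 - 2) - 131)**2 = ((3 - 2 - 2) - 131)**2 = (-1 - 131)**2 = (-132)**2 = 17424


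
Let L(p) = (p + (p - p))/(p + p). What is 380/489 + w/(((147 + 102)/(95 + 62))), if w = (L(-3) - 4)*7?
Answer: -1190879/81174 ≈ -14.671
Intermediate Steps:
L(p) = ½ (L(p) = (p + 0)/((2*p)) = p*(1/(2*p)) = ½)
w = -49/2 (w = (½ - 4)*7 = -7/2*7 = -49/2 ≈ -24.500)
380/489 + w/(((147 + 102)/(95 + 62))) = 380/489 - 49*(95 + 62)/(147 + 102)/2 = 380*(1/489) - 49/(2*(249/157)) = 380/489 - 49/(2*(249*(1/157))) = 380/489 - 49/(2*249/157) = 380/489 - 49/2*157/249 = 380/489 - 7693/498 = -1190879/81174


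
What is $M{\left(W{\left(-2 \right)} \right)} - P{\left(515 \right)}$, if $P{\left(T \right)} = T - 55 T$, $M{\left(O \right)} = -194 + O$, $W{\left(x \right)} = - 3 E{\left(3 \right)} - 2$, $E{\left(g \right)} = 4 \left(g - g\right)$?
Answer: $27614$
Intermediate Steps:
$E{\left(g \right)} = 0$ ($E{\left(g \right)} = 4 \cdot 0 = 0$)
$W{\left(x \right)} = -2$ ($W{\left(x \right)} = \left(-3\right) 0 - 2 = 0 - 2 = -2$)
$P{\left(T \right)} = - 54 T$
$M{\left(W{\left(-2 \right)} \right)} - P{\left(515 \right)} = \left(-194 - 2\right) - \left(-54\right) 515 = -196 - -27810 = -196 + 27810 = 27614$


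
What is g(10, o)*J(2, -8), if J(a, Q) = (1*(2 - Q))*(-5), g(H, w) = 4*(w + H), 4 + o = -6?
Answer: 0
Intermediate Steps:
o = -10 (o = -4 - 6 = -10)
g(H, w) = 4*H + 4*w (g(H, w) = 4*(H + w) = 4*H + 4*w)
J(a, Q) = -10 + 5*Q (J(a, Q) = (2 - Q)*(-5) = -10 + 5*Q)
g(10, o)*J(2, -8) = (4*10 + 4*(-10))*(-10 + 5*(-8)) = (40 - 40)*(-10 - 40) = 0*(-50) = 0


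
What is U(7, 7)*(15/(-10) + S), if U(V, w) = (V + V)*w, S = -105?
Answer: -10437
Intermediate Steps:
U(V, w) = 2*V*w (U(V, w) = (2*V)*w = 2*V*w)
U(7, 7)*(15/(-10) + S) = (2*7*7)*(15/(-10) - 105) = 98*(15*(-⅒) - 105) = 98*(-3/2 - 105) = 98*(-213/2) = -10437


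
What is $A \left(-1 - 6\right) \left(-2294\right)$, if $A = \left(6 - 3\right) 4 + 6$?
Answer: $289044$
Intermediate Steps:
$A = 18$ ($A = 3 \cdot 4 + 6 = 12 + 6 = 18$)
$A \left(-1 - 6\right) \left(-2294\right) = 18 \left(-1 - 6\right) \left(-2294\right) = 18 \left(-7\right) \left(-2294\right) = \left(-126\right) \left(-2294\right) = 289044$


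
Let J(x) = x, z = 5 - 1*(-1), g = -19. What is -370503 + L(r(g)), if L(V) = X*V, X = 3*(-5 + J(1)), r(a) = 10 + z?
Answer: -370695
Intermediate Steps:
z = 6 (z = 5 + 1 = 6)
r(a) = 16 (r(a) = 10 + 6 = 16)
X = -12 (X = 3*(-5 + 1) = 3*(-4) = -12)
L(V) = -12*V
-370503 + L(r(g)) = -370503 - 12*16 = -370503 - 192 = -370695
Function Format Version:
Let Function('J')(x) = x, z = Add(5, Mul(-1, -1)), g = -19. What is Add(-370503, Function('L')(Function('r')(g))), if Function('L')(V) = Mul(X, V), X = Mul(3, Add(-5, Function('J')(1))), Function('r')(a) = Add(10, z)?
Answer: -370695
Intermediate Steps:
z = 6 (z = Add(5, 1) = 6)
Function('r')(a) = 16 (Function('r')(a) = Add(10, 6) = 16)
X = -12 (X = Mul(3, Add(-5, 1)) = Mul(3, -4) = -12)
Function('L')(V) = Mul(-12, V)
Add(-370503, Function('L')(Function('r')(g))) = Add(-370503, Mul(-12, 16)) = Add(-370503, -192) = -370695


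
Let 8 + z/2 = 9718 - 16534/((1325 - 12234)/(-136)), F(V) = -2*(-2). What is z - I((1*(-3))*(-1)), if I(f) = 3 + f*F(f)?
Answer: 207191897/10909 ≈ 18993.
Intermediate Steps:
F(V) = 4
I(f) = 3 + 4*f (I(f) = 3 + f*4 = 3 + 4*f)
z = 207355532/10909 (z = -16 + 2*(9718 - 16534/((1325 - 12234)/(-136))) = -16 + 2*(9718 - 16534/((-10909*(-1/136)))) = -16 + 2*(9718 - 16534/10909/136) = -16 + 2*(9718 - 16534*136/10909) = -16 + 2*(9718 - 1*2248624/10909) = -16 + 2*(9718 - 2248624/10909) = -16 + 2*(103765038/10909) = -16 + 207530076/10909 = 207355532/10909 ≈ 19008.)
z - I((1*(-3))*(-1)) = 207355532/10909 - (3 + 4*((1*(-3))*(-1))) = 207355532/10909 - (3 + 4*(-3*(-1))) = 207355532/10909 - (3 + 4*3) = 207355532/10909 - (3 + 12) = 207355532/10909 - 1*15 = 207355532/10909 - 15 = 207191897/10909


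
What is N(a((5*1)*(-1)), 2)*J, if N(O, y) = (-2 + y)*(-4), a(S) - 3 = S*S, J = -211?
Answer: 0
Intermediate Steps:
a(S) = 3 + S² (a(S) = 3 + S*S = 3 + S²)
N(O, y) = 8 - 4*y
N(a((5*1)*(-1)), 2)*J = (8 - 4*2)*(-211) = (8 - 8)*(-211) = 0*(-211) = 0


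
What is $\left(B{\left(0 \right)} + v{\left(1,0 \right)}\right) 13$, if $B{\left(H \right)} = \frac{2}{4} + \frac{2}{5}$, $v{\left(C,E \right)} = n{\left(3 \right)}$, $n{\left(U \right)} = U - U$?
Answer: $\frac{117}{10} \approx 11.7$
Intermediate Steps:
$n{\left(U \right)} = 0$
$v{\left(C,E \right)} = 0$
$B{\left(H \right)} = \frac{9}{10}$ ($B{\left(H \right)} = 2 \cdot \frac{1}{4} + 2 \cdot \frac{1}{5} = \frac{1}{2} + \frac{2}{5} = \frac{9}{10}$)
$\left(B{\left(0 \right)} + v{\left(1,0 \right)}\right) 13 = \left(\frac{9}{10} + 0\right) 13 = \frac{9}{10} \cdot 13 = \frac{117}{10}$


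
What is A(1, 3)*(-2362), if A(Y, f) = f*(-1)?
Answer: 7086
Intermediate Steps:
A(Y, f) = -f
A(1, 3)*(-2362) = -1*3*(-2362) = -3*(-2362) = 7086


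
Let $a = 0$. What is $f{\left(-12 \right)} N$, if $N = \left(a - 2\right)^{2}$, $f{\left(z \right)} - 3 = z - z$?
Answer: $12$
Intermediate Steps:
$f{\left(z \right)} = 3$ ($f{\left(z \right)} = 3 + \left(z - z\right) = 3 + 0 = 3$)
$N = 4$ ($N = \left(0 - 2\right)^{2} = \left(-2\right)^{2} = 4$)
$f{\left(-12 \right)} N = 3 \cdot 4 = 12$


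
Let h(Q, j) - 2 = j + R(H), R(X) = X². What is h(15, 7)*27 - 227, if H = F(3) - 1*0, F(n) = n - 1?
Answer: 124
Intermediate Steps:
F(n) = -1 + n
H = 2 (H = (-1 + 3) - 1*0 = 2 + 0 = 2)
h(Q, j) = 6 + j (h(Q, j) = 2 + (j + 2²) = 2 + (j + 4) = 2 + (4 + j) = 6 + j)
h(15, 7)*27 - 227 = (6 + 7)*27 - 227 = 13*27 - 227 = 351 - 227 = 124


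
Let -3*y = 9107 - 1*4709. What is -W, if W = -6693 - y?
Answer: 5227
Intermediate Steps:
y = -1466 (y = -(9107 - 1*4709)/3 = -(9107 - 4709)/3 = -⅓*4398 = -1466)
W = -5227 (W = -6693 - 1*(-1466) = -6693 + 1466 = -5227)
-W = -1*(-5227) = 5227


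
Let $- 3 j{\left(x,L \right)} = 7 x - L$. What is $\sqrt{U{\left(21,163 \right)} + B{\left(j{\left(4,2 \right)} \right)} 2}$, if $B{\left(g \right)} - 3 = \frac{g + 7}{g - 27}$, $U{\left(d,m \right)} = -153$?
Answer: $\frac{i \sqrt{1681933}}{107} \approx 12.12 i$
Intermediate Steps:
$j{\left(x,L \right)} = - \frac{7 x}{3} + \frac{L}{3}$ ($j{\left(x,L \right)} = - \frac{7 x - L}{3} = - \frac{- L + 7 x}{3} = - \frac{7 x}{3} + \frac{L}{3}$)
$B{\left(g \right)} = 3 + \frac{7 + g}{-27 + g}$ ($B{\left(g \right)} = 3 + \frac{g + 7}{g - 27} = 3 + \frac{7 + g}{-27 + g}$)
$\sqrt{U{\left(21,163 \right)} + B{\left(j{\left(4,2 \right)} \right)} 2} = \sqrt{-153 + \frac{2 \left(-37 + 2 \left(\left(- \frac{7}{3}\right) 4 + \frac{1}{3} \cdot 2\right)\right)}{-27 + \left(\left(- \frac{7}{3}\right) 4 + \frac{1}{3} \cdot 2\right)} 2} = \sqrt{-153 + \frac{2 \left(-37 + 2 \left(- \frac{28}{3} + \frac{2}{3}\right)\right)}{-27 + \left(- \frac{28}{3} + \frac{2}{3}\right)} 2} = \sqrt{-153 + \frac{2 \left(-37 + 2 \left(- \frac{26}{3}\right)\right)}{-27 - \frac{26}{3}} \cdot 2} = \sqrt{-153 + \frac{2 \left(-37 - \frac{52}{3}\right)}{- \frac{107}{3}} \cdot 2} = \sqrt{-153 + 2 \left(- \frac{3}{107}\right) \left(- \frac{163}{3}\right) 2} = \sqrt{-153 + \frac{326}{107} \cdot 2} = \sqrt{-153 + \frac{652}{107}} = \sqrt{- \frac{15719}{107}} = \frac{i \sqrt{1681933}}{107}$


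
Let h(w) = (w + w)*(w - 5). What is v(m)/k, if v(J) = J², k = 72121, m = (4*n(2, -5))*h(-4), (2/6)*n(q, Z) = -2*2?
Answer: 11943936/72121 ≈ 165.61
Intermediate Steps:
n(q, Z) = -12 (n(q, Z) = 3*(-2*2) = 3*(-4) = -12)
h(w) = 2*w*(-5 + w) (h(w) = (2*w)*(-5 + w) = 2*w*(-5 + w))
m = -3456 (m = (4*(-12))*(2*(-4)*(-5 - 4)) = -96*(-4)*(-9) = -48*72 = -3456)
v(m)/k = (-3456)²/72121 = 11943936*(1/72121) = 11943936/72121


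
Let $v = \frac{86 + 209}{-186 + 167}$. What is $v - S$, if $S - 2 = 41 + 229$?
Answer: $- \frac{5463}{19} \approx -287.53$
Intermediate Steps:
$S = 272$ ($S = 2 + \left(41 + 229\right) = 2 + 270 = 272$)
$v = - \frac{295}{19}$ ($v = \frac{295}{-19} = 295 \left(- \frac{1}{19}\right) = - \frac{295}{19} \approx -15.526$)
$v - S = - \frac{295}{19} - 272 = - \frac{5463}{19}$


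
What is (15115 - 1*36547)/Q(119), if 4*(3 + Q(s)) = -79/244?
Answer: 20917632/3007 ≈ 6956.3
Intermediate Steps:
Q(s) = -3007/976 (Q(s) = -3 + (-79/244)/4 = -3 + (-79*1/244)/4 = -3 + (¼)*(-79/244) = -3 - 79/976 = -3007/976)
(15115 - 1*36547)/Q(119) = (15115 - 1*36547)/(-3007/976) = (15115 - 36547)*(-976/3007) = -21432*(-976/3007) = 20917632/3007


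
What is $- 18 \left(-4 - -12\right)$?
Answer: $-144$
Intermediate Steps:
$- 18 \left(-4 - -12\right) = - 18 \left(-4 + 12\right) = \left(-18\right) 8 = -144$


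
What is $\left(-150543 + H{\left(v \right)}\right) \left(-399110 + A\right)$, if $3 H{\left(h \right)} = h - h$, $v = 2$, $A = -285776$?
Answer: $103104793098$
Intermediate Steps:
$H{\left(h \right)} = 0$ ($H{\left(h \right)} = \frac{h - h}{3} = \frac{1}{3} \cdot 0 = 0$)
$\left(-150543 + H{\left(v \right)}\right) \left(-399110 + A\right) = \left(-150543 + 0\right) \left(-399110 - 285776\right) = \left(-150543\right) \left(-684886\right) = 103104793098$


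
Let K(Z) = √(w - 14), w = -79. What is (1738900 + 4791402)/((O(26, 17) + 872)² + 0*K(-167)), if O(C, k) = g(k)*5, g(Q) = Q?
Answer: 6530302/915849 ≈ 7.1303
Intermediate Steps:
K(Z) = I*√93 (K(Z) = √(-79 - 14) = √(-93) = I*√93)
O(C, k) = 5*k (O(C, k) = k*5 = 5*k)
(1738900 + 4791402)/((O(26, 17) + 872)² + 0*K(-167)) = (1738900 + 4791402)/((5*17 + 872)² + 0*(I*√93)) = 6530302/((85 + 872)² + 0) = 6530302/(957² + 0) = 6530302/(915849 + 0) = 6530302/915849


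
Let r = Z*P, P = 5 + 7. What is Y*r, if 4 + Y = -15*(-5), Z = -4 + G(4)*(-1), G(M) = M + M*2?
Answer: -13632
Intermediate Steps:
G(M) = 3*M (G(M) = M + 2*M = 3*M)
Z = -16 (Z = -4 + (3*4)*(-1) = -4 + 12*(-1) = -4 - 12 = -16)
P = 12
Y = 71 (Y = -4 - 15*(-5) = -4 + 75 = 71)
r = -192 (r = -16*12 = -192)
Y*r = 71*(-192) = -13632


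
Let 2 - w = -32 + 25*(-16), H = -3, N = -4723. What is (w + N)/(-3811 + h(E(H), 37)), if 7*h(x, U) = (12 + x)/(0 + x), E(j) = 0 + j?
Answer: 30023/26680 ≈ 1.1253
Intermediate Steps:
E(j) = j
h(x, U) = (12 + x)/(7*x) (h(x, U) = ((12 + x)/(0 + x))/7 = ((12 + x)/x)/7 = (12 + x)/(7*x))
w = 434 (w = 2 - (-32 + 25*(-16)) = 2 - (-32 - 400) = 2 - 1*(-432) = 2 + 432 = 434)
(w + N)/(-3811 + h(E(H), 37)) = (434 - 4723)/(-3811 + (1/7)*(12 - 3)/(-3)) = -4289/(-3811 + (1/7)*(-1/3)*9) = -4289/(-3811 - 3/7) = -4289/(-26680/7) = -4289*(-7/26680) = 30023/26680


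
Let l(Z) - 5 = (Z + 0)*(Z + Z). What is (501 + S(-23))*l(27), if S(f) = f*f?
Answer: 1506890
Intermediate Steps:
l(Z) = 5 + 2*Z**2 (l(Z) = 5 + (Z + 0)*(Z + Z) = 5 + Z*(2*Z) = 5 + 2*Z**2)
S(f) = f**2
(501 + S(-23))*l(27) = (501 + (-23)**2)*(5 + 2*27**2) = (501 + 529)*(5 + 2*729) = 1030*(5 + 1458) = 1030*1463 = 1506890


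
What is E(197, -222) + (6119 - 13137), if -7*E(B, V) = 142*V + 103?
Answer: -17705/7 ≈ -2529.3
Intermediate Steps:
E(B, V) = -103/7 - 142*V/7 (E(B, V) = -(142*V + 103)/7 = -(103 + 142*V)/7 = -103/7 - 142*V/7)
E(197, -222) + (6119 - 13137) = (-103/7 - 142/7*(-222)) + (6119 - 13137) = (-103/7 + 31524/7) - 7018 = 31421/7 - 7018 = -17705/7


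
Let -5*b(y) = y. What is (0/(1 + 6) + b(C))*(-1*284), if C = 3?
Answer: 852/5 ≈ 170.40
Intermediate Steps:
b(y) = -y/5
(0/(1 + 6) + b(C))*(-1*284) = (0/(1 + 6) - ⅕*3)*(-1*284) = (0/7 - ⅗)*(-284) = (0*(⅐) - ⅗)*(-284) = (0 - ⅗)*(-284) = -⅗*(-284) = 852/5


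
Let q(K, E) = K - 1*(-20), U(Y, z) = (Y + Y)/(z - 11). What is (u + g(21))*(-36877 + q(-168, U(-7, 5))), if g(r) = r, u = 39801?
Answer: -1474409550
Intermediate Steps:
U(Y, z) = 2*Y/(-11 + z) (U(Y, z) = (2*Y)/(-11 + z) = 2*Y/(-11 + z))
q(K, E) = 20 + K (q(K, E) = K + 20 = 20 + K)
(u + g(21))*(-36877 + q(-168, U(-7, 5))) = (39801 + 21)*(-36877 + (20 - 168)) = 39822*(-36877 - 148) = 39822*(-37025) = -1474409550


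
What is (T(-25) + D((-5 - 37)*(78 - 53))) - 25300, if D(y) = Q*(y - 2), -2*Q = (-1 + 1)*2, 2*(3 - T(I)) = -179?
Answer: -50415/2 ≈ -25208.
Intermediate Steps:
T(I) = 185/2 (T(I) = 3 - 1/2*(-179) = 3 + 179/2 = 185/2)
Q = 0 (Q = -(-1 + 1)*2/2 = -0*2 = -1/2*0 = 0)
D(y) = 0 (D(y) = 0*(y - 2) = 0*(-2 + y) = 0)
(T(-25) + D((-5 - 37)*(78 - 53))) - 25300 = (185/2 + 0) - 25300 = 185/2 - 25300 = -50415/2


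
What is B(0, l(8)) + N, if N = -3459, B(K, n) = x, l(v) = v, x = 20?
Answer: -3439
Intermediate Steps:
B(K, n) = 20
B(0, l(8)) + N = 20 - 3459 = -3439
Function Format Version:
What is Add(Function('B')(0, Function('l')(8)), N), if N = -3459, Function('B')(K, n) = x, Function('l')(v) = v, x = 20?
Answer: -3439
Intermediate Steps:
Function('B')(K, n) = 20
Add(Function('B')(0, Function('l')(8)), N) = Add(20, -3459) = -3439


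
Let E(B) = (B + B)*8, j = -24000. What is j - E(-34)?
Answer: -23456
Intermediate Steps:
E(B) = 16*B (E(B) = (2*B)*8 = 16*B)
j - E(-34) = -24000 - 16*(-34) = -24000 - 1*(-544) = -24000 + 544 = -23456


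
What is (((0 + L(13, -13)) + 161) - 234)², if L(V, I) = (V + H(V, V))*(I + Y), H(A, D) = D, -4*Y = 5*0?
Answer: 168921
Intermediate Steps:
Y = 0 (Y = -5*0/4 = -¼*0 = 0)
L(V, I) = 2*I*V (L(V, I) = (V + V)*(I + 0) = (2*V)*I = 2*I*V)
(((0 + L(13, -13)) + 161) - 234)² = (((0 + 2*(-13)*13) + 161) - 234)² = (((0 - 338) + 161) - 234)² = ((-338 + 161) - 234)² = (-177 - 234)² = (-411)² = 168921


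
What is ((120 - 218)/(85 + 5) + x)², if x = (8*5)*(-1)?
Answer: 3418801/2025 ≈ 1688.3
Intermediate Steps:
x = -40 (x = 40*(-1) = -40)
((120 - 218)/(85 + 5) + x)² = ((120 - 218)/(85 + 5) - 40)² = (-98/90 - 40)² = (-98*1/90 - 40)² = (-49/45 - 40)² = (-1849/45)² = 3418801/2025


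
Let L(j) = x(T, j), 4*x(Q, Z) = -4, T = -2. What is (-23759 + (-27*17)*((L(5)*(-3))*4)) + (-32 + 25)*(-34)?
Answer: -29029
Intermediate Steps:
x(Q, Z) = -1 (x(Q, Z) = (¼)*(-4) = -1)
L(j) = -1
(-23759 + (-27*17)*((L(5)*(-3))*4)) + (-32 + 25)*(-34) = (-23759 + (-27*17)*(-1*(-3)*4)) + (-32 + 25)*(-34) = (-23759 - 1377*4) - 7*(-34) = (-23759 - 459*12) + 238 = (-23759 - 5508) + 238 = -29267 + 238 = -29029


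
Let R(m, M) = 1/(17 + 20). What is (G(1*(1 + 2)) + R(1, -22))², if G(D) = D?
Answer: 12544/1369 ≈ 9.1629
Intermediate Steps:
R(m, M) = 1/37
(G(1*(1 + 2)) + R(1, -22))² = (1*(1 + 2) + 1/37)² = (1*3 + 1/37)² = (3 + 1/37)² = (112/37)² = 12544/1369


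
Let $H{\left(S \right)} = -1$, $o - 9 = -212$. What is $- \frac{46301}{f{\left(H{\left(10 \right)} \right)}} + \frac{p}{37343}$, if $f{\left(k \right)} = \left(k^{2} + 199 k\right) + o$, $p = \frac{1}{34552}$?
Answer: $\frac{59741038332537}{517400409736} \approx 115.46$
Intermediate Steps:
$o = -203$ ($o = 9 - 212 = -203$)
$p = \frac{1}{34552} \approx 2.8942 \cdot 10^{-5}$
$f{\left(k \right)} = -203 + k^{2} + 199 k$ ($f{\left(k \right)} = \left(k^{2} + 199 k\right) - 203 = -203 + k^{2} + 199 k$)
$- \frac{46301}{f{\left(H{\left(10 \right)} \right)}} + \frac{p}{37343} = - \frac{46301}{-203 + \left(-1\right)^{2} + 199 \left(-1\right)} + \frac{1}{34552 \cdot 37343} = - \frac{46301}{-203 + 1 - 199} + \frac{1}{34552} \cdot \frac{1}{37343} = - \frac{46301}{-401} + \frac{1}{1290275336} = \left(-46301\right) \left(- \frac{1}{401}\right) + \frac{1}{1290275336} = \frac{46301}{401} + \frac{1}{1290275336} = \frac{59741038332537}{517400409736}$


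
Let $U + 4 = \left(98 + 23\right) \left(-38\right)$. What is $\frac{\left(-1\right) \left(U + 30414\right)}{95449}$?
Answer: $- \frac{25812}{95449} \approx -0.27043$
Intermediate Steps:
$U = -4602$ ($U = -4 + \left(98 + 23\right) \left(-38\right) = -4 + 121 \left(-38\right) = -4 - 4598 = -4602$)
$\frac{\left(-1\right) \left(U + 30414\right)}{95449} = \frac{\left(-1\right) \left(-4602 + 30414\right)}{95449} = \left(-1\right) 25812 \cdot \frac{1}{95449} = \left(-25812\right) \frac{1}{95449} = - \frac{25812}{95449}$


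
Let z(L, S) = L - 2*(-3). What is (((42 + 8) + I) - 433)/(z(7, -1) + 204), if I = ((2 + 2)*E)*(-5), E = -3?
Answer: -323/217 ≈ -1.4885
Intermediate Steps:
z(L, S) = 6 + L (z(L, S) = L + 6 = 6 + L)
I = 60 (I = ((2 + 2)*(-3))*(-5) = (4*(-3))*(-5) = -12*(-5) = 60)
(((42 + 8) + I) - 433)/(z(7, -1) + 204) = (((42 + 8) + 60) - 433)/((6 + 7) + 204) = ((50 + 60) - 433)/(13 + 204) = (110 - 433)/217 = -323*1/217 = -323/217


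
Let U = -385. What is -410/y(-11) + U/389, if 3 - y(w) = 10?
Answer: 156795/2723 ≈ 57.582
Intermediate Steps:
y(w) = -7 (y(w) = 3 - 1*10 = 3 - 10 = -7)
-410/y(-11) + U/389 = -410/(-7) - 385/389 = -410*(-⅐) - 385*1/389 = 410/7 - 385/389 = 156795/2723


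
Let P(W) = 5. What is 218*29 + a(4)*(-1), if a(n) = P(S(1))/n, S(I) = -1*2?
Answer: 25283/4 ≈ 6320.8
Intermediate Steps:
S(I) = -2
a(n) = 5/n
218*29 + a(4)*(-1) = 218*29 + (5/4)*(-1) = 6322 + (5*(¼))*(-1) = 6322 + (5/4)*(-1) = 6322 - 5/4 = 25283/4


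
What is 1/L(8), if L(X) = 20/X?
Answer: ⅖ ≈ 0.40000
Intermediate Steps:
1/L(8) = 1/(20/8) = 1/(20*(⅛)) = 1/(5/2) = ⅖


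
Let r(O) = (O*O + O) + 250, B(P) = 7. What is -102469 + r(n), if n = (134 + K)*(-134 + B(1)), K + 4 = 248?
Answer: 2304425811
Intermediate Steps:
K = 244 (K = -4 + 248 = 244)
n = -48006 (n = (134 + 244)*(-134 + 7) = 378*(-127) = -48006)
r(O) = 250 + O + O**2 (r(O) = (O**2 + O) + 250 = (O + O**2) + 250 = 250 + O + O**2)
-102469 + r(n) = -102469 + (250 - 48006 + (-48006)**2) = -102469 + (250 - 48006 + 2304576036) = -102469 + 2304528280 = 2304425811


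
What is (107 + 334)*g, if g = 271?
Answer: 119511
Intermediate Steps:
(107 + 334)*g = (107 + 334)*271 = 441*271 = 119511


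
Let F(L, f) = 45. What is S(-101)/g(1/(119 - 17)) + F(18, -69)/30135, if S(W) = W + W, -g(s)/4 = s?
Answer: 10348362/2009 ≈ 5151.0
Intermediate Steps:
g(s) = -4*s
S(W) = 2*W
S(-101)/g(1/(119 - 17)) + F(18, -69)/30135 = (2*(-101))/((-4/(119 - 17))) + 45/30135 = -202/((-4/102)) + 45*(1/30135) = -202/((-4*1/102)) + 3/2009 = -202/(-2/51) + 3/2009 = -202*(-51/2) + 3/2009 = 5151 + 3/2009 = 10348362/2009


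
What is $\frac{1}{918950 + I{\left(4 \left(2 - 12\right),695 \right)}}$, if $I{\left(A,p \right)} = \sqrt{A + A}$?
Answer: $\frac{91895}{84446910258} - \frac{i \sqrt{5}}{211117275645} \approx 1.0882 \cdot 10^{-6} - 1.0592 \cdot 10^{-11} i$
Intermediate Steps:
$I{\left(A,p \right)} = \sqrt{2} \sqrt{A}$ ($I{\left(A,p \right)} = \sqrt{2 A} = \sqrt{2} \sqrt{A}$)
$\frac{1}{918950 + I{\left(4 \left(2 - 12\right),695 \right)}} = \frac{1}{918950 + \sqrt{2} \sqrt{4 \left(2 - 12\right)}} = \frac{1}{918950 + \sqrt{2} \sqrt{4 \left(-10\right)}} = \frac{1}{918950 + \sqrt{2} \sqrt{-40}} = \frac{1}{918950 + \sqrt{2} \cdot 2 i \sqrt{10}} = \frac{1}{918950 + 4 i \sqrt{5}}$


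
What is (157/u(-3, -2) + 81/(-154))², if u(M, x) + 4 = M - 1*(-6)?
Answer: 588499081/23716 ≈ 24814.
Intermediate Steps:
u(M, x) = 2 + M (u(M, x) = -4 + (M - 1*(-6)) = -4 + (M + 6) = -4 + (6 + M) = 2 + M)
(157/u(-3, -2) + 81/(-154))² = (157/(2 - 3) + 81/(-154))² = (157/(-1) + 81*(-1/154))² = (157*(-1) - 81/154)² = (-157 - 81/154)² = (-24259/154)² = 588499081/23716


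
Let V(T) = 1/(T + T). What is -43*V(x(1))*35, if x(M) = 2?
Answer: -1505/4 ≈ -376.25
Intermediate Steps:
V(T) = 1/(2*T)
-43*V(x(1))*35 = -43/(2*2)*35 = -43*¼*35 = -43/4*35 = -1505/4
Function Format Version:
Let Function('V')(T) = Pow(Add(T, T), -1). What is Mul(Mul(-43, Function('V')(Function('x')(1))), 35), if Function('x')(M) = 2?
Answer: Rational(-1505, 4) ≈ -376.25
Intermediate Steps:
Function('V')(T) = Mul(Rational(1, 2), Pow(T, -1)) (Function('V')(T) = Pow(Mul(2, T), -1) = Mul(Rational(1, 2), Pow(T, -1)))
Mul(Mul(-43, Function('V')(Function('x')(1))), 35) = Mul(Mul(-43, Mul(Rational(1, 2), Pow(2, -1))), 35) = Mul(Mul(-43, Mul(Rational(1, 2), Rational(1, 2))), 35) = Mul(Mul(-43, Rational(1, 4)), 35) = Mul(Rational(-43, 4), 35) = Rational(-1505, 4)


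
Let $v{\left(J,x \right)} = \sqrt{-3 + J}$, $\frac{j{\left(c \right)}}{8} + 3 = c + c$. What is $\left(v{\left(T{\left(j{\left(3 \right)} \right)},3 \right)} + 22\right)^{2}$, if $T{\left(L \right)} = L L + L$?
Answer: $\left(22 + \sqrt{597}\right)^{2} \approx 2156.1$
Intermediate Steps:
$j{\left(c \right)} = -24 + 16 c$ ($j{\left(c \right)} = -24 + 8 \left(c + c\right) = -24 + 8 \cdot 2 c = -24 + 16 c$)
$T{\left(L \right)} = L + L^{2}$ ($T{\left(L \right)} = L^{2} + L = L + L^{2}$)
$\left(v{\left(T{\left(j{\left(3 \right)} \right)},3 \right)} + 22\right)^{2} = \left(\sqrt{-3 + \left(-24 + 16 \cdot 3\right) \left(1 + \left(-24 + 16 \cdot 3\right)\right)} + 22\right)^{2} = \left(\sqrt{-3 + \left(-24 + 48\right) \left(1 + \left(-24 + 48\right)\right)} + 22\right)^{2} = \left(\sqrt{-3 + 24 \left(1 + 24\right)} + 22\right)^{2} = \left(\sqrt{-3 + 24 \cdot 25} + 22\right)^{2} = \left(\sqrt{-3 + 600} + 22\right)^{2} = \left(\sqrt{597} + 22\right)^{2} = \left(22 + \sqrt{597}\right)^{2}$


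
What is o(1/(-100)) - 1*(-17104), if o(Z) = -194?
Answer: 16910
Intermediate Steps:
o(1/(-100)) - 1*(-17104) = -194 - 1*(-17104) = -194 + 17104 = 16910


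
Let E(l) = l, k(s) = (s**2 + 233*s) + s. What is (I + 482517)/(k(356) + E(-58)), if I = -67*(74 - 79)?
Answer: 241426/104991 ≈ 2.2995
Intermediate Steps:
I = 335 (I = -67*(-5) = 335)
k(s) = s**2 + 234*s
(I + 482517)/(k(356) + E(-58)) = (335 + 482517)/(356*(234 + 356) - 58) = 482852/(356*590 - 58) = 482852/(210040 - 58) = 482852/209982 = 482852*(1/209982) = 241426/104991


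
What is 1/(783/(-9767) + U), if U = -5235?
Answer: -9767/51131028 ≈ -0.00019102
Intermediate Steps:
1/(783/(-9767) + U) = 1/(783/(-9767) - 5235) = 1/(783*(-1/9767) - 5235) = 1/(-783/9767 - 5235) = 1/(-51131028/9767) = -9767/51131028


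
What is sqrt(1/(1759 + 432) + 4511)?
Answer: 3*sqrt(2406107998)/2191 ≈ 67.164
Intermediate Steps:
sqrt(1/(1759 + 432) + 4511) = sqrt(1/2191 + 4511) = sqrt(9883602/2191) = 3*sqrt(2406107998)/2191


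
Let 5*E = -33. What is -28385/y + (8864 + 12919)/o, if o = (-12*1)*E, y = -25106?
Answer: 457610075/1656996 ≈ 276.17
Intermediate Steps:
E = -33/5 (E = (⅕)*(-33) = -33/5 ≈ -6.6000)
o = 396/5 (o = -12*1*(-33/5) = -12*(-33/5) = 396/5 ≈ 79.200)
-28385/y + (8864 + 12919)/o = -28385/(-25106) + (8864 + 12919)/(396/5) = -28385*(-1/25106) + 21783*(5/396) = 28385/25106 + 36305/132 = 457610075/1656996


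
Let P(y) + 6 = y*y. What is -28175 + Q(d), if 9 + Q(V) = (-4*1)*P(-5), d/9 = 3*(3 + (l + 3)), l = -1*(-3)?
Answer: -28260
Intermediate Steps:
l = 3
P(y) = -6 + y² (P(y) = -6 + y*y = -6 + y²)
d = 243 (d = 9*(3*(3 + (3 + 3))) = 9*(3*(3 + 6)) = 9*(3*9) = 9*27 = 243)
Q(V) = -85 (Q(V) = -9 + (-4*1)*(-6 + (-5)²) = -9 - 4*(-6 + 25) = -9 - 4*19 = -9 - 76 = -85)
-28175 + Q(d) = -28175 - 85 = -28260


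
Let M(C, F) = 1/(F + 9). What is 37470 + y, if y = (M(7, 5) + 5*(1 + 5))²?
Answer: 7521361/196 ≈ 38374.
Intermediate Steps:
M(C, F) = 1/(9 + F)
y = 177241/196 (y = (1/(9 + 5) + 5*(1 + 5))² = (1/14 + 5*6)² = (1/14 + 30)² = (421/14)² = 177241/196 ≈ 904.29)
37470 + y = 37470 + 177241/196 = 7521361/196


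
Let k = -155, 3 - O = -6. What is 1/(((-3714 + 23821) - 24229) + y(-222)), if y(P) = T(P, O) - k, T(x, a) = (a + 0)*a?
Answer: -1/3886 ≈ -0.00025733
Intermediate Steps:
O = 9 (O = 3 - 1*(-6) = 3 + 6 = 9)
T(x, a) = a² (T(x, a) = a*a = a²)
y(P) = 236 (y(P) = 9² - 1*(-155) = 81 + 155 = 236)
1/(((-3714 + 23821) - 24229) + y(-222)) = 1/(((-3714 + 23821) - 24229) + 236) = 1/((20107 - 24229) + 236) = 1/(-4122 + 236) = 1/(-3886) = -1/3886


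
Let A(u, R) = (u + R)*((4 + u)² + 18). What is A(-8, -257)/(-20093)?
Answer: 9010/20093 ≈ 0.44841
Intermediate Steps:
A(u, R) = (18 + (4 + u)²)*(R + u) (A(u, R) = (R + u)*(18 + (4 + u)²) = (18 + (4 + u)²)*(R + u))
A(-8, -257)/(-20093) = (18*(-257) + 18*(-8) - 257*(4 - 8)² - 8*(4 - 8)²)/(-20093) = (-4626 - 144 - 257*(-4)² - 8*(-4)²)*(-1/20093) = (-4626 - 144 - 257*16 - 8*16)*(-1/20093) = (-4626 - 144 - 4112 - 128)*(-1/20093) = -9010*(-1/20093) = 9010/20093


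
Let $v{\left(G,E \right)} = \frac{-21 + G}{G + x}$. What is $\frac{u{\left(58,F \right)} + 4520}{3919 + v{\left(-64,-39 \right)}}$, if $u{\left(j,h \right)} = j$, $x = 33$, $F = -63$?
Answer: $\frac{70959}{60787} \approx 1.1673$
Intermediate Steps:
$v{\left(G,E \right)} = \frac{-21 + G}{33 + G}$ ($v{\left(G,E \right)} = \frac{-21 + G}{G + 33} = \frac{-21 + G}{33 + G}$)
$\frac{u{\left(58,F \right)} + 4520}{3919 + v{\left(-64,-39 \right)}} = \frac{58 + 4520}{3919 + \frac{-21 - 64}{33 - 64}} = \frac{4578}{3919 + \frac{1}{-31} \left(-85\right)} = \frac{4578}{3919 - - \frac{85}{31}} = \frac{4578}{3919 + \frac{85}{31}} = \frac{4578}{\frac{121574}{31}} = 4578 \cdot \frac{31}{121574} = \frac{70959}{60787}$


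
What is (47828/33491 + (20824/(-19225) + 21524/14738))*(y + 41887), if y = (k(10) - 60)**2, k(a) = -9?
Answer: 399575236621583792/4744637316275 ≈ 84216.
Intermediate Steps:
y = 4761 (y = (-9 - 60)**2 = (-69)**2 = 4761)
(47828/33491 + (20824/(-19225) + 21524/14738))*(y + 41887) = (47828/33491 + (20824/(-19225) + 21524/14738))*(4761 + 41887) = (47828*(1/33491) + (20824*(-1/19225) + 21524*(1/14738)))*46648 = (47828/33491 + (-20824/19225 + 10762/7369))*46648 = (47828/33491 + 53447394/141669025)*46648 = (8565752800154/4744637316275)*46648 = 399575236621583792/4744637316275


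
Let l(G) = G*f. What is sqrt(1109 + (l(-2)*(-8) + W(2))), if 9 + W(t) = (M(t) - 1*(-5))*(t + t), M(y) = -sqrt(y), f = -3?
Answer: 2*sqrt(268 - sqrt(2)) ≈ 32.655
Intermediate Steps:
l(G) = -3*G (l(G) = G*(-3) = -3*G)
W(t) = -9 + 2*t*(5 - sqrt(t)) (W(t) = -9 + (-sqrt(t) - 1*(-5))*(t + t) = -9 + (-sqrt(t) + 5)*(2*t) = -9 + (5 - sqrt(t))*(2*t) = -9 + 2*t*(5 - sqrt(t)))
sqrt(1109 + (l(-2)*(-8) + W(2))) = sqrt(1109 + (-3*(-2)*(-8) + (-9 - 4*sqrt(2) + 10*2))) = sqrt(1109 + (6*(-8) + (-9 - 4*sqrt(2) + 20))) = sqrt(1109 + (-48 + (-9 - 4*sqrt(2) + 20))) = sqrt(1109 + (-48 + (11 - 4*sqrt(2)))) = sqrt(1109 + (-37 - 4*sqrt(2))) = sqrt(1072 - 4*sqrt(2))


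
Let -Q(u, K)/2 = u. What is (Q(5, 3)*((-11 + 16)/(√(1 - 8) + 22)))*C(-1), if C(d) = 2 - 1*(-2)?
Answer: -4400/491 + 200*I*√7/491 ≈ -8.9613 + 1.0777*I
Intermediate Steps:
Q(u, K) = -2*u
C(d) = 4 (C(d) = 2 + 2 = 4)
(Q(5, 3)*((-11 + 16)/(√(1 - 8) + 22)))*C(-1) = ((-2*5)*((-11 + 16)/(√(1 - 8) + 22)))*4 = -50/(√(-7) + 22)*4 = -50/(I*√7 + 22)*4 = -50/(22 + I*√7)*4 = -200/(22 + I*√7)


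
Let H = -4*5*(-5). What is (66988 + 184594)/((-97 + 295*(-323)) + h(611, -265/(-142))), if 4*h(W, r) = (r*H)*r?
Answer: -5072899448/1921527023 ≈ -2.6400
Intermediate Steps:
H = 100 (H = -20*(-5) = 100)
h(W, r) = 25*r² (h(W, r) = ((r*100)*r)/4 = ((100*r)*r)/4 = (100*r²)/4 = 25*r²)
(66988 + 184594)/((-97 + 295*(-323)) + h(611, -265/(-142))) = (66988 + 184594)/((-97 + 295*(-323)) + 25*(-265/(-142))²) = 251582/((-97 - 95285) + 25*(-265*(-1/142))²) = 251582/(-95382 + 25*(265/142)²) = 251582/(-95382 + 25*(70225/20164)) = 251582/(-95382 + 1755625/20164) = 251582/(-1921527023/20164) = 251582*(-20164/1921527023) = -5072899448/1921527023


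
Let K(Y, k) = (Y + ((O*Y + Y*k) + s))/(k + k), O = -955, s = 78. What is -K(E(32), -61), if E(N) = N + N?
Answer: -32441/61 ≈ -531.82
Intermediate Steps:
E(N) = 2*N
K(Y, k) = (78 - 954*Y + Y*k)/(2*k) (K(Y, k) = (Y + ((-955*Y + Y*k) + 78))/(k + k) = (Y + (78 - 955*Y + Y*k))/((2*k)) = (78 - 954*Y + Y*k)*(1/(2*k)) = (78 - 954*Y + Y*k)/(2*k))
-K(E(32), -61) = -(78 - 1908*32 + (2*32)*(-61))/(2*(-61)) = -(-1)*(78 - 954*64 + 64*(-61))/(2*61) = -(-1)*(78 - 61056 - 3904)/(2*61) = -(-1)*(-64882)/(2*61) = -1*32441/61 = -32441/61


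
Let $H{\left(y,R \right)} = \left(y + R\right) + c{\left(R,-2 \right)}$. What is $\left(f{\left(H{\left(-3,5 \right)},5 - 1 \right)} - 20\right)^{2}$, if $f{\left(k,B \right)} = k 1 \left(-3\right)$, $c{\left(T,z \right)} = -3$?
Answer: $289$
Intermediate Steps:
$H{\left(y,R \right)} = -3 + R + y$ ($H{\left(y,R \right)} = \left(y + R\right) - 3 = \left(R + y\right) - 3 = -3 + R + y$)
$f{\left(k,B \right)} = - 3 k$ ($f{\left(k,B \right)} = k \left(-3\right) = - 3 k$)
$\left(f{\left(H{\left(-3,5 \right)},5 - 1 \right)} - 20\right)^{2} = \left(- 3 \left(-3 + 5 - 3\right) - 20\right)^{2} = \left(\left(-3\right) \left(-1\right) - 20\right)^{2} = \left(3 - 20\right)^{2} = \left(-17\right)^{2} = 289$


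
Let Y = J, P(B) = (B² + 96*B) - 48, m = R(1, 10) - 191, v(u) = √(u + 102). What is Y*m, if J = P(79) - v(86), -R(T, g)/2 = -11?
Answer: -2328313 + 338*√47 ≈ -2.3260e+6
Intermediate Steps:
R(T, g) = 22 (R(T, g) = -2*(-11) = 22)
v(u) = √(102 + u)
m = -169 (m = 22 - 191 = -169)
P(B) = -48 + B² + 96*B
J = 13777 - 2*√47 (J = (-48 + 79² + 96*79) - √(102 + 86) = (-48 + 6241 + 7584) - √188 = 13777 - 2*√47 ≈ 13763.)
Y = 13777 - 2*√47 ≈ 13763.
Y*m = (13777 - 2*√47)*(-169) = -2328313 + 338*√47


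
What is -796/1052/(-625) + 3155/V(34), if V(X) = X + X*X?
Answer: 103767987/39121250 ≈ 2.6525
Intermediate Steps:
V(X) = X + X**2
-796/1052/(-625) + 3155/V(34) = -796/1052/(-625) + 3155/((34*(1 + 34))) = -796*1/1052*(-1/625) + 3155/((34*35)) = -199/263*(-1/625) + 3155/1190 = 199/164375 + 3155*(1/1190) = 199/164375 + 631/238 = 103767987/39121250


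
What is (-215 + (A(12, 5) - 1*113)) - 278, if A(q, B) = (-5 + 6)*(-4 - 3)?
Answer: -613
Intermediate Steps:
A(q, B) = -7 (A(q, B) = 1*(-7) = -7)
(-215 + (A(12, 5) - 1*113)) - 278 = (-215 + (-7 - 1*113)) - 278 = (-215 + (-7 - 113)) - 278 = (-215 - 120) - 278 = -335 - 278 = -613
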